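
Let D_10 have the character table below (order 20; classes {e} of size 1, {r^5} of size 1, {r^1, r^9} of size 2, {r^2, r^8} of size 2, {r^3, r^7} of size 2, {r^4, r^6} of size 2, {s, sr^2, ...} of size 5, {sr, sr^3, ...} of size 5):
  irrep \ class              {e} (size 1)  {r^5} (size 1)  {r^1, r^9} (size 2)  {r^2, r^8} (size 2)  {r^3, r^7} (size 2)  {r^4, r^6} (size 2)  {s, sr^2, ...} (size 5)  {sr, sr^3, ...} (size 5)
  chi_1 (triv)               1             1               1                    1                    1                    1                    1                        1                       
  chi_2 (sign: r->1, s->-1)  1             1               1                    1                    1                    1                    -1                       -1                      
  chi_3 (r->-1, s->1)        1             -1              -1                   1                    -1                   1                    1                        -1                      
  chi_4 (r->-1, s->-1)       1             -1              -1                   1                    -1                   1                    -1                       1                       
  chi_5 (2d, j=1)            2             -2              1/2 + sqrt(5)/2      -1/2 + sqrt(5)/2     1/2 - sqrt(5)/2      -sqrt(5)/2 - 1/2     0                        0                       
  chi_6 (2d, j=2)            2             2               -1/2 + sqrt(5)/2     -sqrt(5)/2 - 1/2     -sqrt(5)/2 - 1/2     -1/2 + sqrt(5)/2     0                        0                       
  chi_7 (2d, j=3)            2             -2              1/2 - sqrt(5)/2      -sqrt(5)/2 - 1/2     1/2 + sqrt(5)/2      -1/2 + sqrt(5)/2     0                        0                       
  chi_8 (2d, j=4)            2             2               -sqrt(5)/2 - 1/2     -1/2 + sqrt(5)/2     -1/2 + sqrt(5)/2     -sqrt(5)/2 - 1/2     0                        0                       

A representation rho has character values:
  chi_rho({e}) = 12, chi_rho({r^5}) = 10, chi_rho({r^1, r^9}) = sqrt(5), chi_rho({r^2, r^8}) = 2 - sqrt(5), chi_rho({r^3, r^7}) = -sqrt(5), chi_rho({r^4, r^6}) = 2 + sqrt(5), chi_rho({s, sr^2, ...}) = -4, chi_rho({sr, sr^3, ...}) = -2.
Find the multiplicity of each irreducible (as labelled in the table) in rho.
Multiplicities: chi_1: 0, chi_2: 3, chi_3: 0, chi_4: 1, chi_5: 0, chi_6: 3, chi_7: 0, chi_8: 1.

Why: Use <chi_rho, chi> = (1/|G|) sum_C |C| * chi_rho(C) * conj(chi(C)) with |G| = 20 for each irreducible chi in the table:
  <chi_rho, chi_1> = (1/20)[1*(12)*conj(1) + 1*(10)*conj(1) + 2*(sqrt(5))*conj(1) + 2*(2 - sqrt(5))*conj(1) + 2*(-sqrt(5))*conj(1) + 2*(2 + sqrt(5))*conj(1) + 5*(-4)*conj(1) + 5*(-2)*conj(1)]
      = (1/20)[(12) + (10) + (2*sqrt(5)) + (4 - 2*sqrt(5)) + (-2*sqrt(5)) + (4 + 2*sqrt(5)) + (-20) + (-10)] = 0/20 = 0
  <chi_rho, chi_2> = (1/20)[1*(12)*conj(1) + 1*(10)*conj(1) + 2*(sqrt(5))*conj(1) + 2*(2 - sqrt(5))*conj(1) + 2*(-sqrt(5))*conj(1) + 2*(2 + sqrt(5))*conj(1) + 5*(-4)*conj(-1) + 5*(-2)*conj(-1)]
      = (1/20)[(12) + (10) + (2*sqrt(5)) + (4 - 2*sqrt(5)) + (-2*sqrt(5)) + (4 + 2*sqrt(5)) + (20) + (10)] = 60/20 = 3
  <chi_rho, chi_3> = (1/20)[1*(12)*conj(1) + 1*(10)*conj(-1) + 2*(sqrt(5))*conj(-1) + 2*(2 - sqrt(5))*conj(1) + 2*(-sqrt(5))*conj(-1) + 2*(2 + sqrt(5))*conj(1) + 5*(-4)*conj(1) + 5*(-2)*conj(-1)]
      = (1/20)[(12) + (-10) + (-2*sqrt(5)) + (4 - 2*sqrt(5)) + (2*sqrt(5)) + (4 + 2*sqrt(5)) + (-20) + (10)] = 0/20 = 0
  <chi_rho, chi_4> = (1/20)[1*(12)*conj(1) + 1*(10)*conj(-1) + 2*(sqrt(5))*conj(-1) + 2*(2 - sqrt(5))*conj(1) + 2*(-sqrt(5))*conj(-1) + 2*(2 + sqrt(5))*conj(1) + 5*(-4)*conj(-1) + 5*(-2)*conj(1)]
      = (1/20)[(12) + (-10) + (-2*sqrt(5)) + (4 - 2*sqrt(5)) + (2*sqrt(5)) + (4 + 2*sqrt(5)) + (20) + (-10)] = 20/20 = 1
  <chi_rho, chi_5> = (1/20)[1*(12)*conj(2) + 1*(10)*conj(-2) + 2*(sqrt(5))*conj(1/2 + sqrt(5)/2) + 2*(2 - sqrt(5))*conj(-1/2 + sqrt(5)/2) + 2*(-sqrt(5))*conj(1/2 - sqrt(5)/2) + 2*(2 + sqrt(5))*conj(-sqrt(5)/2 - 1/2) + 5*(-4)*conj(0) + 5*(-2)*conj(0)]
      = (1/20)[(24) + (-20) + (sqrt(5) + 5) + (-7 + 3*sqrt(5)) + (5 - sqrt(5)) + (-7 - 3*sqrt(5)) + (0) + (0)] = 0/20 = 0
  <chi_rho, chi_6> = (1/20)[1*(12)*conj(2) + 1*(10)*conj(2) + 2*(sqrt(5))*conj(-1/2 + sqrt(5)/2) + 2*(2 - sqrt(5))*conj(-sqrt(5)/2 - 1/2) + 2*(-sqrt(5))*conj(-sqrt(5)/2 - 1/2) + 2*(2 + sqrt(5))*conj(-1/2 + sqrt(5)/2) + 5*(-4)*conj(0) + 5*(-2)*conj(0)]
      = (1/20)[(24) + (20) + (5 - sqrt(5)) + (3 - sqrt(5)) + (sqrt(5) + 5) + (sqrt(5) + 3) + (0) + (0)] = 60/20 = 3
  <chi_rho, chi_7> = (1/20)[1*(12)*conj(2) + 1*(10)*conj(-2) + 2*(sqrt(5))*conj(1/2 - sqrt(5)/2) + 2*(2 - sqrt(5))*conj(-sqrt(5)/2 - 1/2) + 2*(-sqrt(5))*conj(1/2 + sqrt(5)/2) + 2*(2 + sqrt(5))*conj(-1/2 + sqrt(5)/2) + 5*(-4)*conj(0) + 5*(-2)*conj(0)]
      = (1/20)[(24) + (-20) + (-5 + sqrt(5)) + (3 - sqrt(5)) + (-5 - sqrt(5)) + (sqrt(5) + 3) + (0) + (0)] = 0/20 = 0
  <chi_rho, chi_8> = (1/20)[1*(12)*conj(2) + 1*(10)*conj(2) + 2*(sqrt(5))*conj(-sqrt(5)/2 - 1/2) + 2*(2 - sqrt(5))*conj(-1/2 + sqrt(5)/2) + 2*(-sqrt(5))*conj(-1/2 + sqrt(5)/2) + 2*(2 + sqrt(5))*conj(-sqrt(5)/2 - 1/2) + 5*(-4)*conj(0) + 5*(-2)*conj(0)]
      = (1/20)[(24) + (20) + (-5 - sqrt(5)) + (-7 + 3*sqrt(5)) + (-5 + sqrt(5)) + (-7 - 3*sqrt(5)) + (0) + (0)] = 20/20 = 1
Dimension check: dim(rho) = sum (mult * dim) = 0*1 + 3*1 + 0*1 + 1*1 + 0*2 + 3*2 + 0*2 + 1*2 = 12 = chi_rho(e) = 12.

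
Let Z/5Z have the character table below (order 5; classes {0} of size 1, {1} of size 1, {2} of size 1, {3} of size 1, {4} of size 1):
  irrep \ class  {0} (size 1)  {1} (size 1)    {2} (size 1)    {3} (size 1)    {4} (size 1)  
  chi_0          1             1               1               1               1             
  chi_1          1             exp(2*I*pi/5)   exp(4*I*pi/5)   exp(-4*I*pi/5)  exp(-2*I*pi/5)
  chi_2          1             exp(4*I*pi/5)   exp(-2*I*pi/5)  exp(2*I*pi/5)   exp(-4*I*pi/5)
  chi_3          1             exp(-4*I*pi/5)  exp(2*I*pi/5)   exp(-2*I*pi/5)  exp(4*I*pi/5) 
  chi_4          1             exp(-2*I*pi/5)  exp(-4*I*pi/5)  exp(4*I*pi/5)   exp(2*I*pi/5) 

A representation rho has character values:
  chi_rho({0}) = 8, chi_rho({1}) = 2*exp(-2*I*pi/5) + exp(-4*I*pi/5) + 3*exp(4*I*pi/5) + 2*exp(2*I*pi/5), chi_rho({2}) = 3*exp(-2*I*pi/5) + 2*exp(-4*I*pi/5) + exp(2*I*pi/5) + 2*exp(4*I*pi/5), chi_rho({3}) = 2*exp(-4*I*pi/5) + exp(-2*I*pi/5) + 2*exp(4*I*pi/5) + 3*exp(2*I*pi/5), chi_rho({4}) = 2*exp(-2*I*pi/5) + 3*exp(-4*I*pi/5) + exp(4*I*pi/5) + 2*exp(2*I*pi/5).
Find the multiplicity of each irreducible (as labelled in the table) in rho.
Multiplicities: chi_0: 0, chi_1: 2, chi_2: 3, chi_3: 1, chi_4: 2.

Solution. Use <chi_rho, chi> = (1/|G|) sum_C |C| * chi_rho(C) * conj(chi(C)) with |G| = 5 for each irreducible chi in the table:
  <chi_rho, chi_0> = (1/5)[1*(8)*conj(1) + 1*(2*exp(-2*I*pi/5) + exp(-4*I*pi/5) + 3*exp(4*I*pi/5) + 2*exp(2*I*pi/5))*conj(1) + 1*(3*exp(-2*I*pi/5) + 2*exp(-4*I*pi/5) + exp(2*I*pi/5) + 2*exp(4*I*pi/5))*conj(1) + 1*(2*exp(-4*I*pi/5) + exp(-2*I*pi/5) + 2*exp(4*I*pi/5) + 3*exp(2*I*pi/5))*conj(1) + 1*(2*exp(-2*I*pi/5) + 3*exp(-4*I*pi/5) + exp(4*I*pi/5) + 2*exp(2*I*pi/5))*conj(1)]
      = (1/5)[(8) + (2*exp(-2*I*pi/5) + exp(-4*I*pi/5) + 3*exp(4*I*pi/5) + 2*exp(2*I*pi/5)) + (3*exp(-2*I*pi/5) + 2*exp(-4*I*pi/5) + exp(2*I*pi/5) + 2*exp(4*I*pi/5)) + (2*exp(-4*I*pi/5) + exp(-2*I*pi/5) + 2*exp(4*I*pi/5) + 3*exp(2*I*pi/5)) + (2*exp(-2*I*pi/5) + 3*exp(-4*I*pi/5) + exp(4*I*pi/5) + 2*exp(2*I*pi/5))] = 0/5 = 0
  <chi_rho, chi_1> = (1/5)[1*(8)*conj(1) + 1*(2*exp(-2*I*pi/5) + exp(-4*I*pi/5) + 3*exp(4*I*pi/5) + 2*exp(2*I*pi/5))*conj(exp(2*I*pi/5)) + 1*(3*exp(-2*I*pi/5) + 2*exp(-4*I*pi/5) + exp(2*I*pi/5) + 2*exp(4*I*pi/5))*conj(exp(4*I*pi/5)) + 1*(2*exp(-4*I*pi/5) + exp(-2*I*pi/5) + 2*exp(4*I*pi/5) + 3*exp(2*I*pi/5))*conj(exp(-4*I*pi/5)) + 1*(2*exp(-2*I*pi/5) + 3*exp(-4*I*pi/5) + exp(4*I*pi/5) + 2*exp(2*I*pi/5))*conj(exp(-2*I*pi/5))]
      = (1/5)[(8) + (2 + 2*exp(-4*I*pi/5) + exp(4*I*pi/5) + 3*exp(2*I*pi/5)) + (2 + exp(-2*I*pi/5) + 3*exp(4*I*pi/5) + 2*exp(2*I*pi/5)) + (2 + 2*exp(-2*I*pi/5) + 3*exp(-4*I*pi/5) + exp(2*I*pi/5)) + (2 + 3*exp(-2*I*pi/5) + exp(-4*I*pi/5) + 2*exp(4*I*pi/5))] = 10/5 = 2
  <chi_rho, chi_2> = (1/5)[1*(8)*conj(1) + 1*(2*exp(-2*I*pi/5) + exp(-4*I*pi/5) + 3*exp(4*I*pi/5) + 2*exp(2*I*pi/5))*conj(exp(4*I*pi/5)) + 1*(3*exp(-2*I*pi/5) + 2*exp(-4*I*pi/5) + exp(2*I*pi/5) + 2*exp(4*I*pi/5))*conj(exp(-2*I*pi/5)) + 1*(2*exp(-4*I*pi/5) + exp(-2*I*pi/5) + 2*exp(4*I*pi/5) + 3*exp(2*I*pi/5))*conj(exp(2*I*pi/5)) + 1*(2*exp(-2*I*pi/5) + 3*exp(-4*I*pi/5) + exp(4*I*pi/5) + 2*exp(2*I*pi/5))*conj(exp(-4*I*pi/5))]
      = (1/5)[(8) + (3 + 2*exp(-2*I*pi/5) + exp(2*I*pi/5) + 2*exp(4*I*pi/5)) + (3 + 2*exp(-2*I*pi/5) + 2*exp(-4*I*pi/5) + exp(4*I*pi/5)) + (3 + exp(-4*I*pi/5) + 2*exp(4*I*pi/5) + 2*exp(2*I*pi/5)) + (3 + 2*exp(-4*I*pi/5) + exp(-2*I*pi/5) + 2*exp(2*I*pi/5))] = 15/5 = 3
  <chi_rho, chi_3> = (1/5)[1*(8)*conj(1) + 1*(2*exp(-2*I*pi/5) + exp(-4*I*pi/5) + 3*exp(4*I*pi/5) + 2*exp(2*I*pi/5))*conj(exp(-4*I*pi/5)) + 1*(3*exp(-2*I*pi/5) + 2*exp(-4*I*pi/5) + exp(2*I*pi/5) + 2*exp(4*I*pi/5))*conj(exp(2*I*pi/5)) + 1*(2*exp(-4*I*pi/5) + exp(-2*I*pi/5) + 2*exp(4*I*pi/5) + 3*exp(2*I*pi/5))*conj(exp(-2*I*pi/5)) + 1*(2*exp(-2*I*pi/5) + 3*exp(-4*I*pi/5) + exp(4*I*pi/5) + 2*exp(2*I*pi/5))*conj(exp(4*I*pi/5))]
      = (1/5)[(8) + (1 + 3*exp(-2*I*pi/5) + 2*exp(-4*I*pi/5) + 2*exp(2*I*pi/5)) + (1 + 3*exp(-4*I*pi/5) + 2*exp(4*I*pi/5) + 2*exp(2*I*pi/5)) + (1 + 2*exp(-2*I*pi/5) + 2*exp(-4*I*pi/5) + 3*exp(4*I*pi/5)) + (1 + 2*exp(-2*I*pi/5) + 2*exp(4*I*pi/5) + 3*exp(2*I*pi/5))] = 5/5 = 1
  <chi_rho, chi_4> = (1/5)[1*(8)*conj(1) + 1*(2*exp(-2*I*pi/5) + exp(-4*I*pi/5) + 3*exp(4*I*pi/5) + 2*exp(2*I*pi/5))*conj(exp(-2*I*pi/5)) + 1*(3*exp(-2*I*pi/5) + 2*exp(-4*I*pi/5) + exp(2*I*pi/5) + 2*exp(4*I*pi/5))*conj(exp(-4*I*pi/5)) + 1*(2*exp(-4*I*pi/5) + exp(-2*I*pi/5) + 2*exp(4*I*pi/5) + 3*exp(2*I*pi/5))*conj(exp(4*I*pi/5)) + 1*(2*exp(-2*I*pi/5) + 3*exp(-4*I*pi/5) + exp(4*I*pi/5) + 2*exp(2*I*pi/5))*conj(exp(2*I*pi/5))]
      = (1/5)[(8) + (2 + 3*exp(-4*I*pi/5) + exp(-2*I*pi/5) + 2*exp(4*I*pi/5)) + (2 + 2*exp(-2*I*pi/5) + exp(-4*I*pi/5) + 3*exp(2*I*pi/5)) + (2 + 3*exp(-2*I*pi/5) + exp(4*I*pi/5) + 2*exp(2*I*pi/5)) + (2 + 2*exp(-4*I*pi/5) + exp(2*I*pi/5) + 3*exp(4*I*pi/5))] = 10/5 = 2
(Exp terms are combined using exp(i*s)*conj(exp(i*t)) = exp(i*(s-t)), and sums of them are collapsed using the identity that for every m > 1 the m distinct m-th roots of unity sum to 0, e.g. 1 + exp(2*I*pi/3) + exp(-2*I*pi/3) = 0.)
Dimension check: dim(rho) = sum (mult * dim) = 0*1 + 2*1 + 3*1 + 1*1 + 2*1 = 8 = chi_rho(e) = 8.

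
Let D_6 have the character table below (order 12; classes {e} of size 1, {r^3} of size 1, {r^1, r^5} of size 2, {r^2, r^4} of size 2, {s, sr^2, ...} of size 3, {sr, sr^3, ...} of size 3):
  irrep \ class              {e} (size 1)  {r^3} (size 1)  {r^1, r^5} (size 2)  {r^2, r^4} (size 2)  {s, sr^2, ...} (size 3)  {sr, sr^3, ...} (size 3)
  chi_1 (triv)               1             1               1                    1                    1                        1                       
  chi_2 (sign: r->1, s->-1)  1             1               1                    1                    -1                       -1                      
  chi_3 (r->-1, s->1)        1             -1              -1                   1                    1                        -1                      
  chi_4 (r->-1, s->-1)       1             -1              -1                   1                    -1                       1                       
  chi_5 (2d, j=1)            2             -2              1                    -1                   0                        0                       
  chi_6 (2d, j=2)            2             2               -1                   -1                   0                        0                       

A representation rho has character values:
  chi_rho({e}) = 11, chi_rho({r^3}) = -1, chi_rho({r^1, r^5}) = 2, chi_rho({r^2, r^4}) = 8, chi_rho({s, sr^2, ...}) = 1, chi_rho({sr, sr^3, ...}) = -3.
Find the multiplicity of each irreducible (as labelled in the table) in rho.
Multiplicities: chi_1: 2, chi_2: 3, chi_3: 3, chi_4: 1, chi_5: 1, chi_6: 0.

Derivation: Use <chi_rho, chi> = (1/|G|) sum_C |C| * chi_rho(C) * conj(chi(C)) with |G| = 12 for each irreducible chi in the table:
  <chi_rho, chi_1> = (1/12)[1*(11)*conj(1) + 1*(-1)*conj(1) + 2*(2)*conj(1) + 2*(8)*conj(1) + 3*(1)*conj(1) + 3*(-3)*conj(1)]
      = (1/12)[(11) + (-1) + (4) + (16) + (3) + (-9)] = 24/12 = 2
  <chi_rho, chi_2> = (1/12)[1*(11)*conj(1) + 1*(-1)*conj(1) + 2*(2)*conj(1) + 2*(8)*conj(1) + 3*(1)*conj(-1) + 3*(-3)*conj(-1)]
      = (1/12)[(11) + (-1) + (4) + (16) + (-3) + (9)] = 36/12 = 3
  <chi_rho, chi_3> = (1/12)[1*(11)*conj(1) + 1*(-1)*conj(-1) + 2*(2)*conj(-1) + 2*(8)*conj(1) + 3*(1)*conj(1) + 3*(-3)*conj(-1)]
      = (1/12)[(11) + (1) + (-4) + (16) + (3) + (9)] = 36/12 = 3
  <chi_rho, chi_4> = (1/12)[1*(11)*conj(1) + 1*(-1)*conj(-1) + 2*(2)*conj(-1) + 2*(8)*conj(1) + 3*(1)*conj(-1) + 3*(-3)*conj(1)]
      = (1/12)[(11) + (1) + (-4) + (16) + (-3) + (-9)] = 12/12 = 1
  <chi_rho, chi_5> = (1/12)[1*(11)*conj(2) + 1*(-1)*conj(-2) + 2*(2)*conj(1) + 2*(8)*conj(-1) + 3*(1)*conj(0) + 3*(-3)*conj(0)]
      = (1/12)[(22) + (2) + (4) + (-16) + (0) + (0)] = 12/12 = 1
  <chi_rho, chi_6> = (1/12)[1*(11)*conj(2) + 1*(-1)*conj(2) + 2*(2)*conj(-1) + 2*(8)*conj(-1) + 3*(1)*conj(0) + 3*(-3)*conj(0)]
      = (1/12)[(22) + (-2) + (-4) + (-16) + (0) + (0)] = 0/12 = 0
Dimension check: dim(rho) = sum (mult * dim) = 2*1 + 3*1 + 3*1 + 1*1 + 1*2 + 0*2 = 11 = chi_rho(e) = 11.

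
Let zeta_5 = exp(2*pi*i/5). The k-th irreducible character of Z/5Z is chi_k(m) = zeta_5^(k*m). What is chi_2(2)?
chi_2(2) = zeta_5^4 = exp(-2*I*pi/5)

Explanation: chi_2(2) = zeta_5^(2*2) = zeta_5^4. Since zeta_5^5 = 1, this equals zeta_5^4 = exp(2*pi*i*4/5) = exp(-2*I*pi/5).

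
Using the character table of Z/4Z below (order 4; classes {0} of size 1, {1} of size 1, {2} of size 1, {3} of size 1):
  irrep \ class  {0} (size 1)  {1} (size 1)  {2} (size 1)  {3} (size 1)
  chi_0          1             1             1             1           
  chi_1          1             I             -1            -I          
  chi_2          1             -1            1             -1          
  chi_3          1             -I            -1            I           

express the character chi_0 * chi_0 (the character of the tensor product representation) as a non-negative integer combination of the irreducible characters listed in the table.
chi_0 tensor chi_0 = chi_0 (all other irreducibles have multiplicity 0).

Details: The character of a tensor product is the pointwise product (chi_0 * chi_0)(C) = chi_0(C) * chi_0(C):
  {0}: (1)*(1), {1}: (1)*(1), {2}: (1)*(1), {3}: (1)*(1)
so (chi_0 * chi_0) takes values
  {0} -> 1, {1} -> 1, {2} -> 1, {3} -> 1.
Now take the inner product of this character with each irreducible chi from the table, <chi_0*chi_0, chi> = (1/4) sum_C |C| (chi_0*chi_0)(C) conj(chi(C)):
  <chi_0*chi_0, chi_0> = (1/4)[1*(1)*conj(1) + 1*(1)*conj(1) + 1*(1)*conj(1) + 1*(1)*conj(1)]
      = (1/4)[(1) + (1) + (1) + (1)] = 4/4 = 1
  <chi_0*chi_0, chi_1> = (1/4)[1*(1)*conj(1) + 1*(1)*conj(I) + 1*(1)*conj(-1) + 1*(1)*conj(-I)]
      = (1/4)[(1) + (-I) + (-1) + (I)] = 0/4 = 0
  <chi_0*chi_0, chi_2> = (1/4)[1*(1)*conj(1) + 1*(1)*conj(-1) + 1*(1)*conj(1) + 1*(1)*conj(-1)]
      = (1/4)[(1) + (-1) + (1) + (-1)] = 0/4 = 0
  <chi_0*chi_0, chi_3> = (1/4)[1*(1)*conj(1) + 1*(1)*conj(-I) + 1*(1)*conj(-1) + 1*(1)*conj(I)]
      = (1/4)[(1) + (I) + (-1) + (-I)] = 0/4 = 0
(Exp terms are combined using exp(i*s)*conj(exp(i*t)) = exp(i*(s-t)), and sums of them are collapsed using the identity that for every m > 1 the m distinct m-th roots of unity sum to 0, e.g. 1 + exp(2*I*pi/3) + exp(-2*I*pi/3) = 0.)
Hence the multiplicities are chi_0: 1. Dimension check: dim(chi_0)*dim(chi_0) = 1*1 = 1 and sum (mult * dim) = 1*1 = 1.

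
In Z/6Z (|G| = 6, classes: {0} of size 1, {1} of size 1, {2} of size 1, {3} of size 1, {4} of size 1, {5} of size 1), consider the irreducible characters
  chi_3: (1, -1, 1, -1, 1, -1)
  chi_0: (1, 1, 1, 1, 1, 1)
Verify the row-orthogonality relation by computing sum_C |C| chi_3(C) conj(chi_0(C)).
Sum = 0; so <chi_3, chi_0> = 0 (distinct irreducibles are orthogonal).

Proof sketch: Compute term by term over conjugacy classes (|C| * chi_3(C) * conj(chi_0(C))):
  1*(1)*conj(1) + 1*(-1)*conj(1) + 1*(1)*conj(1) + 1*(-1)*conj(1) + 1*(1)*conj(1) + 1*(-1)*conj(1)
  = (1) + (-1) + (1) + (-1) + (1) + (-1)
  = 0.
(Exp terms are combined using exp(i*s)*conj(exp(i*t)) = exp(i*(s-t)), and sums of them are collapsed using the identity that for every m > 1 the m distinct m-th roots of unity sum to 0, e.g. 1 + exp(2*I*pi/3) + exp(-2*I*pi/3) = 0.)
Dividing by |G| = 6 gives 0/6 = 0, matching the row-orthogonality relation <chi_3, chi_0> = [chi_3 = chi_0].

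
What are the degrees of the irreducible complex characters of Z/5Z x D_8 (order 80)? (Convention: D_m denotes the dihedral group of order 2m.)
Dimensions: 1, 1, 1, 1, 1, 1, 1, 1, 1, 1, 1, 1, 1, 1, 1, 1, 1, 1, 1, 1, 2, 2, 2, 2, 2, 2, 2, 2, 2, 2, 2, 2, 2, 2, 2

Derivation: There are 35 irreducibles (= number of conjugacy classes). Their dimensions d_i satisfy sum d_i^2 = |G| = 80: 1 + 1 + 1 + 1 + 1 + 1 + 1 + 1 + 1 + 1 + 1 + 1 + 1 + 1 + 1 + 1 + 1 + 1 + 1 + 1 + 4 + 4 + 4 + 4 + 4 + 4 + 4 + 4 + 4 + 4 + 4 + 4 + 4 + 4 + 4 = 80. (For the product with Z/5Z: each of the 5 1-dim characters of Z/5Z tensors with each irrep of D_8, giving 5 copies of each D_8-dimension.)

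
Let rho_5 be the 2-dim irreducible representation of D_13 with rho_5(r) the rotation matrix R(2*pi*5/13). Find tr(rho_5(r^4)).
chi_{rho_5}(r^4) = 2*cos(2*pi*5*4/13) = -2*cos(pi/13)

Working: rho_5(r^4) is rotation by angle 2*pi*5*4/13, whose trace is 2*cos(2*pi*5*4/13) = -2*cos(pi/13).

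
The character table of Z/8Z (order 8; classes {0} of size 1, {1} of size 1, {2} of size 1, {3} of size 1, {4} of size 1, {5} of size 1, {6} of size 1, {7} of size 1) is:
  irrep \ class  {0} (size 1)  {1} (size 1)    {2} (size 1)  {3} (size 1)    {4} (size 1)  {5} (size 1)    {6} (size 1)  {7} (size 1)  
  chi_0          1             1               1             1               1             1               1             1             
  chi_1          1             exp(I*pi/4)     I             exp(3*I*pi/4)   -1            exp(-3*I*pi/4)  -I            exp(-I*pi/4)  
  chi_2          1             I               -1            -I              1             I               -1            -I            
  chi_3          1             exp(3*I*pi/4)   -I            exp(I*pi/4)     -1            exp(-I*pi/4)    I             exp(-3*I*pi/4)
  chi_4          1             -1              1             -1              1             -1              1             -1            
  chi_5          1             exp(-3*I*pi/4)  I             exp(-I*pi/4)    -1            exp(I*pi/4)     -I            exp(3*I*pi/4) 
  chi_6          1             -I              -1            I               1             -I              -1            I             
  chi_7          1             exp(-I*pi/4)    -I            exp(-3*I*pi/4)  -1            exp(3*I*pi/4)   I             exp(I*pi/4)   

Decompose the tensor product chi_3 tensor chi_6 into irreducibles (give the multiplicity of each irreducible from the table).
chi_3 tensor chi_6 = chi_1 (all other irreducibles have multiplicity 0).

Solution. The character of a tensor product is the pointwise product (chi_3 * chi_6)(C) = chi_3(C) * chi_6(C):
  {0}: (1)*(1), {1}: (exp(3*I*pi/4))*(-I), {2}: (-I)*(-1), {3}: (exp(I*pi/4))*(I), {4}: (-1)*(1), {5}: (exp(-I*pi/4))*(-I), {6}: (I)*(-1), {7}: (exp(-3*I*pi/4))*(I)
so (chi_3 * chi_6) takes values
  {0} -> 1, {1} -> -exp(-3*I*pi/4), {2} -> I, {3} -> exp(3*I*pi/4), {4} -> -1, {5} -> -exp(I*pi/4), {6} -> -I, {7} -> exp(-I*pi/4).
Now take the inner product of this character with each irreducible chi from the table, <chi_3*chi_6, chi> = (1/8) sum_C |C| (chi_3*chi_6)(C) conj(chi(C)):
  <chi_3*chi_6, chi_0> = (1/8)[1*(1)*conj(1) + 1*(-exp(-3*I*pi/4))*conj(1) + 1*(I)*conj(1) + 1*(exp(3*I*pi/4))*conj(1) + 1*(-1)*conj(1) + 1*(-exp(I*pi/4))*conj(1) + 1*(-I)*conj(1) + 1*(exp(-I*pi/4))*conj(1)]
      = (1/8)[(1) + (-exp(-3*I*pi/4)) + (I) + (exp(3*I*pi/4)) + (-1) + (-exp(I*pi/4)) + (-I) + (exp(-I*pi/4))] = 0/8 = 0
  <chi_3*chi_6, chi_1> = (1/8)[1*(1)*conj(1) + 1*(-exp(-3*I*pi/4))*conj(exp(I*pi/4)) + 1*(I)*conj(I) + 1*(exp(3*I*pi/4))*conj(exp(3*I*pi/4)) + 1*(-1)*conj(-1) + 1*(-exp(I*pi/4))*conj(exp(-3*I*pi/4)) + 1*(-I)*conj(-I) + 1*(exp(-I*pi/4))*conj(exp(-I*pi/4))]
      = (1/8)[(1) + (1) + (1) + (1) + (1) + (1) + (1) + (1)] = 8/8 = 1
  <chi_3*chi_6, chi_2> = (1/8)[1*(1)*conj(1) + 1*(-exp(-3*I*pi/4))*conj(I) + 1*(I)*conj(-1) + 1*(exp(3*I*pi/4))*conj(-I) + 1*(-1)*conj(1) + 1*(-exp(I*pi/4))*conj(I) + 1*(-I)*conj(-1) + 1*(exp(-I*pi/4))*conj(-I)]
      = (1/8)[(1) + (exp(-I*pi/4)) + (-I) + (exp(-3*I*pi/4)) + (-1) + (exp(3*I*pi/4)) + (I) + (exp(I*pi/4))] = 0/8 = 0
  <chi_3*chi_6, chi_3> = (1/8)[1*(1)*conj(1) + 1*(-exp(-3*I*pi/4))*conj(exp(3*I*pi/4)) + 1*(I)*conj(-I) + 1*(exp(3*I*pi/4))*conj(exp(I*pi/4)) + 1*(-1)*conj(-1) + 1*(-exp(I*pi/4))*conj(exp(-I*pi/4)) + 1*(-I)*conj(I) + 1*(exp(-I*pi/4))*conj(exp(-3*I*pi/4))]
      = (1/8)[(1) + (-I) + (-1) + (I) + (1) + (-I) + (-1) + (I)] = 0/8 = 0
  <chi_3*chi_6, chi_4> = (1/8)[1*(1)*conj(1) + 1*(-exp(-3*I*pi/4))*conj(-1) + 1*(I)*conj(1) + 1*(exp(3*I*pi/4))*conj(-1) + 1*(-1)*conj(1) + 1*(-exp(I*pi/4))*conj(-1) + 1*(-I)*conj(1) + 1*(exp(-I*pi/4))*conj(-1)]
      = (1/8)[(1) + (exp(-3*I*pi/4)) + (I) + (-exp(3*I*pi/4)) + (-1) + (exp(I*pi/4)) + (-I) + (-exp(-I*pi/4))] = 0/8 = 0
  <chi_3*chi_6, chi_5> = (1/8)[1*(1)*conj(1) + 1*(-exp(-3*I*pi/4))*conj(exp(-3*I*pi/4)) + 1*(I)*conj(I) + 1*(exp(3*I*pi/4))*conj(exp(-I*pi/4)) + 1*(-1)*conj(-1) + 1*(-exp(I*pi/4))*conj(exp(I*pi/4)) + 1*(-I)*conj(-I) + 1*(exp(-I*pi/4))*conj(exp(3*I*pi/4))]
      = (1/8)[(1) + (-1) + (1) + (-1) + (1) + (-1) + (1) + (-1)] = 0/8 = 0
  <chi_3*chi_6, chi_6> = (1/8)[1*(1)*conj(1) + 1*(-exp(-3*I*pi/4))*conj(-I) + 1*(I)*conj(-1) + 1*(exp(3*I*pi/4))*conj(I) + 1*(-1)*conj(1) + 1*(-exp(I*pi/4))*conj(-I) + 1*(-I)*conj(-1) + 1*(exp(-I*pi/4))*conj(I)]
      = (1/8)[(1) + (-exp(-I*pi/4)) + (-I) + (-exp(-3*I*pi/4)) + (-1) + (-exp(3*I*pi/4)) + (I) + (-exp(I*pi/4))] = 0/8 = 0
  <chi_3*chi_6, chi_7> = (1/8)[1*(1)*conj(1) + 1*(-exp(-3*I*pi/4))*conj(exp(-I*pi/4)) + 1*(I)*conj(-I) + 1*(exp(3*I*pi/4))*conj(exp(-3*I*pi/4)) + 1*(-1)*conj(-1) + 1*(-exp(I*pi/4))*conj(exp(3*I*pi/4)) + 1*(-I)*conj(I) + 1*(exp(-I*pi/4))*conj(exp(I*pi/4))]
      = (1/8)[(1) + (I) + (-1) + (-I) + (1) + (I) + (-1) + (-I)] = 0/8 = 0
(Exp terms are combined using exp(i*s)*conj(exp(i*t)) = exp(i*(s-t)), and sums of them are collapsed using the identity that for every m > 1 the m distinct m-th roots of unity sum to 0, e.g. 1 + exp(2*I*pi/3) + exp(-2*I*pi/3) = 0.)
Hence the multiplicities are chi_1: 1. Dimension check: dim(chi_3)*dim(chi_6) = 1*1 = 1 and sum (mult * dim) = 1*1 = 1.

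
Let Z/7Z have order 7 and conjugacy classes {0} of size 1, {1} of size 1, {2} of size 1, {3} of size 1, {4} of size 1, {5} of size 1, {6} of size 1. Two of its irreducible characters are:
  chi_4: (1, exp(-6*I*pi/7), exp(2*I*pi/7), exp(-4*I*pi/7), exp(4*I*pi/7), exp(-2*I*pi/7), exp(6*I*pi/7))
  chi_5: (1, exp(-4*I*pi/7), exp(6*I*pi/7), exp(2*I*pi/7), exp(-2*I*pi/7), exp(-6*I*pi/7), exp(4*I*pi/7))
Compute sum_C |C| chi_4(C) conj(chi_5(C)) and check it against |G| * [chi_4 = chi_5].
Sum = 0; so <chi_4, chi_5> = 0 (distinct irreducibles are orthogonal).

Details: Compute term by term over conjugacy classes (|C| * chi_4(C) * conj(chi_5(C))):
  1*(1)*conj(1) + 1*(exp(-6*I*pi/7))*conj(exp(-4*I*pi/7)) + 1*(exp(2*I*pi/7))*conj(exp(6*I*pi/7)) + 1*(exp(-4*I*pi/7))*conj(exp(2*I*pi/7)) + 1*(exp(4*I*pi/7))*conj(exp(-2*I*pi/7)) + 1*(exp(-2*I*pi/7))*conj(exp(-6*I*pi/7)) + 1*(exp(6*I*pi/7))*conj(exp(4*I*pi/7))
  = (1) + (exp(-2*I*pi/7)) + (exp(-4*I*pi/7)) + (exp(-6*I*pi/7)) + (exp(6*I*pi/7)) + (exp(4*I*pi/7)) + (exp(2*I*pi/7))
  = 0.
(Exp terms are combined using exp(i*s)*conj(exp(i*t)) = exp(i*(s-t)), and sums of them are collapsed using the identity that for every m > 1 the m distinct m-th roots of unity sum to 0, e.g. 1 + exp(2*I*pi/3) + exp(-2*I*pi/3) = 0.)
Dividing by |G| = 7 gives 0/7 = 0, matching the row-orthogonality relation <chi_4, chi_5> = [chi_4 = chi_5].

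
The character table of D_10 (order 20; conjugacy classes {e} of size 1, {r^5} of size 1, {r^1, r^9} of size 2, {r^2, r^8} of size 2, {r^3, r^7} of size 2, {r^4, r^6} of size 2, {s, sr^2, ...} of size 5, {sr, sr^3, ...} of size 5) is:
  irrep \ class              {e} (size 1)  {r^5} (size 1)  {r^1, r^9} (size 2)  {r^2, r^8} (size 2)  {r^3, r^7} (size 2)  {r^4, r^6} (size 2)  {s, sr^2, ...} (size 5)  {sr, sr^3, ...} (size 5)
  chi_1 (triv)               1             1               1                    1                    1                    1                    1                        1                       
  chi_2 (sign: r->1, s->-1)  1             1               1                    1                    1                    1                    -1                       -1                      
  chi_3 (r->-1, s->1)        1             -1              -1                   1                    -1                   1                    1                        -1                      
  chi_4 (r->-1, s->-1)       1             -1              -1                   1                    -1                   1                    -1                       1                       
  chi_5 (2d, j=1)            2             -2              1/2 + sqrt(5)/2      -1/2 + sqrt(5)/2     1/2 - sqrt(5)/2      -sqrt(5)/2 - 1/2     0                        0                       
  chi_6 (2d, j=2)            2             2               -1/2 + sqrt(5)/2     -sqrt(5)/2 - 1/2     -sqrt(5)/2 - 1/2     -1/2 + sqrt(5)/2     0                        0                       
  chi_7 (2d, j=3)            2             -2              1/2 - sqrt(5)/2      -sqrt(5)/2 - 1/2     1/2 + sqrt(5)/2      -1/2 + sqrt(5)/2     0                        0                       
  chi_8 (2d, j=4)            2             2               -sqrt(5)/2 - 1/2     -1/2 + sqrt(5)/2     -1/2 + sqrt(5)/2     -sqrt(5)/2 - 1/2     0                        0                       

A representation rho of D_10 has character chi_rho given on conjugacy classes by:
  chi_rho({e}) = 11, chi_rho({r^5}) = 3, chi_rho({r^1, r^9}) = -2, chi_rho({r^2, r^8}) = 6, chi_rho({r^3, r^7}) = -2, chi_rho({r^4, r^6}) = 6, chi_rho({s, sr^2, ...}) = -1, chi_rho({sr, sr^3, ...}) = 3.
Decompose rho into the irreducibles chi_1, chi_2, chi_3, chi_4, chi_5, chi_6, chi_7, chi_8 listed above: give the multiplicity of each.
Multiplicities: chi_1: 2, chi_2: 1, chi_3: 1, chi_4: 3, chi_5: 0, chi_6: 1, chi_7: 0, chi_8: 1.

Why: Use <chi_rho, chi> = (1/|G|) sum_C |C| * chi_rho(C) * conj(chi(C)) with |G| = 20 for each irreducible chi in the table:
  <chi_rho, chi_1> = (1/20)[1*(11)*conj(1) + 1*(3)*conj(1) + 2*(-2)*conj(1) + 2*(6)*conj(1) + 2*(-2)*conj(1) + 2*(6)*conj(1) + 5*(-1)*conj(1) + 5*(3)*conj(1)]
      = (1/20)[(11) + (3) + (-4) + (12) + (-4) + (12) + (-5) + (15)] = 40/20 = 2
  <chi_rho, chi_2> = (1/20)[1*(11)*conj(1) + 1*(3)*conj(1) + 2*(-2)*conj(1) + 2*(6)*conj(1) + 2*(-2)*conj(1) + 2*(6)*conj(1) + 5*(-1)*conj(-1) + 5*(3)*conj(-1)]
      = (1/20)[(11) + (3) + (-4) + (12) + (-4) + (12) + (5) + (-15)] = 20/20 = 1
  <chi_rho, chi_3> = (1/20)[1*(11)*conj(1) + 1*(3)*conj(-1) + 2*(-2)*conj(-1) + 2*(6)*conj(1) + 2*(-2)*conj(-1) + 2*(6)*conj(1) + 5*(-1)*conj(1) + 5*(3)*conj(-1)]
      = (1/20)[(11) + (-3) + (4) + (12) + (4) + (12) + (-5) + (-15)] = 20/20 = 1
  <chi_rho, chi_4> = (1/20)[1*(11)*conj(1) + 1*(3)*conj(-1) + 2*(-2)*conj(-1) + 2*(6)*conj(1) + 2*(-2)*conj(-1) + 2*(6)*conj(1) + 5*(-1)*conj(-1) + 5*(3)*conj(1)]
      = (1/20)[(11) + (-3) + (4) + (12) + (4) + (12) + (5) + (15)] = 60/20 = 3
  <chi_rho, chi_5> = (1/20)[1*(11)*conj(2) + 1*(3)*conj(-2) + 2*(-2)*conj(1/2 + sqrt(5)/2) + 2*(6)*conj(-1/2 + sqrt(5)/2) + 2*(-2)*conj(1/2 - sqrt(5)/2) + 2*(6)*conj(-sqrt(5)/2 - 1/2) + 5*(-1)*conj(0) + 5*(3)*conj(0)]
      = (1/20)[(22) + (-6) + (-2*sqrt(5) - 2) + (-6 + 6*sqrt(5)) + (-2 + 2*sqrt(5)) + (-6*sqrt(5) - 6) + (0) + (0)] = 0/20 = 0
  <chi_rho, chi_6> = (1/20)[1*(11)*conj(2) + 1*(3)*conj(2) + 2*(-2)*conj(-1/2 + sqrt(5)/2) + 2*(6)*conj(-sqrt(5)/2 - 1/2) + 2*(-2)*conj(-sqrt(5)/2 - 1/2) + 2*(6)*conj(-1/2 + sqrt(5)/2) + 5*(-1)*conj(0) + 5*(3)*conj(0)]
      = (1/20)[(22) + (6) + (2 - 2*sqrt(5)) + (-6*sqrt(5) - 6) + (2 + 2*sqrt(5)) + (-6 + 6*sqrt(5)) + (0) + (0)] = 20/20 = 1
  <chi_rho, chi_7> = (1/20)[1*(11)*conj(2) + 1*(3)*conj(-2) + 2*(-2)*conj(1/2 - sqrt(5)/2) + 2*(6)*conj(-sqrt(5)/2 - 1/2) + 2*(-2)*conj(1/2 + sqrt(5)/2) + 2*(6)*conj(-1/2 + sqrt(5)/2) + 5*(-1)*conj(0) + 5*(3)*conj(0)]
      = (1/20)[(22) + (-6) + (-2 + 2*sqrt(5)) + (-6*sqrt(5) - 6) + (-2*sqrt(5) - 2) + (-6 + 6*sqrt(5)) + (0) + (0)] = 0/20 = 0
  <chi_rho, chi_8> = (1/20)[1*(11)*conj(2) + 1*(3)*conj(2) + 2*(-2)*conj(-sqrt(5)/2 - 1/2) + 2*(6)*conj(-1/2 + sqrt(5)/2) + 2*(-2)*conj(-1/2 + sqrt(5)/2) + 2*(6)*conj(-sqrt(5)/2 - 1/2) + 5*(-1)*conj(0) + 5*(3)*conj(0)]
      = (1/20)[(22) + (6) + (2 + 2*sqrt(5)) + (-6 + 6*sqrt(5)) + (2 - 2*sqrt(5)) + (-6*sqrt(5) - 6) + (0) + (0)] = 20/20 = 1
Dimension check: dim(rho) = sum (mult * dim) = 2*1 + 1*1 + 1*1 + 3*1 + 0*2 + 1*2 + 0*2 + 1*2 = 11 = chi_rho(e) = 11.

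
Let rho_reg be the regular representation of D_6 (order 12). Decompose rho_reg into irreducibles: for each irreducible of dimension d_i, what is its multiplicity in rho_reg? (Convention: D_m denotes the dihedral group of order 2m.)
Each irreducible V_i of dimension d_i appears with multiplicity d_i, i.e. rho_reg = (direct sum over all irreducibles V_i) d_i V_i. The irreducible dimensions for D_6 are 1, 1, 1, 1, 2, 2: 4 irreducibles of dimension 1, each with multiplicity 1; 2 irreducibles of dimension 2, each with multiplicity 2. Total dimension 4*1*1 + 2*2*2 = 12 = |G|.

Proof sketch: General theorem: in the regular representation of a finite group G, each irreducible appears with multiplicity equal to its dimension. Check: dim(rho_reg) = sum d_i^2 = 1 + 1 + 1 + 1 + 4 + 4 = 12 = |G|.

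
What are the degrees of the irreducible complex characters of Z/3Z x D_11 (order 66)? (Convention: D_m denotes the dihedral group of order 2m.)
Dimensions: 1, 1, 1, 1, 1, 1, 2, 2, 2, 2, 2, 2, 2, 2, 2, 2, 2, 2, 2, 2, 2

Reasoning: There are 21 irreducibles (= number of conjugacy classes). Their dimensions d_i satisfy sum d_i^2 = |G| = 66: 1 + 1 + 1 + 1 + 1 + 1 + 4 + 4 + 4 + 4 + 4 + 4 + 4 + 4 + 4 + 4 + 4 + 4 + 4 + 4 + 4 = 66. (For the product with Z/3Z: each of the 3 1-dim characters of Z/3Z tensors with each irrep of D_11, giving 3 copies of each D_11-dimension.)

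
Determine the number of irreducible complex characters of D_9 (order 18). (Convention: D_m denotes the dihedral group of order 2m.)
6

Why: The number of irreducible complex representations of a finite group equals its number of conjugacy classes. D_9 has 6 conjugacy classes ((n+3)/2 for n odd), so D_9 (order 18) has exactly 6 irreducible complex representations.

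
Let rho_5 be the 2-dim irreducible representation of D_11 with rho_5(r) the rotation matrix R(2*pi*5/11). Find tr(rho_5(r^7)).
chi_{rho_5}(r^7) = 2*cos(2*pi*5*7/11) = 2*cos(70*pi/11)

Reasoning: rho_5(r^7) is rotation by angle 2*pi*5*7/11, whose trace is 2*cos(2*pi*5*7/11) = 2*cos(70*pi/11).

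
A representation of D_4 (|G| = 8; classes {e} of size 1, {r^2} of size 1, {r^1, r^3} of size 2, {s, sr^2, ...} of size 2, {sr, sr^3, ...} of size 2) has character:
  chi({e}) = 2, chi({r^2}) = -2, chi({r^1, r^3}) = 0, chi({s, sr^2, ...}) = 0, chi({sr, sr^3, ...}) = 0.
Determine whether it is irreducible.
Irreducible: <chi, chi> = 1.

Solution. <chi, chi> = (1/|G|) sum_C |C| * |chi(C)|^2 = (1/8)[1*|2|^2 + 1*|-2|^2 + 2*|0|^2 + 2*|0|^2 + 2*|0|^2]
  = (1/8)[(4) + (4) + (0) + (0) + (0)] = 8/8 = 1.
A character is irreducible iff <chi, chi> = 1, so this representation is irreducible.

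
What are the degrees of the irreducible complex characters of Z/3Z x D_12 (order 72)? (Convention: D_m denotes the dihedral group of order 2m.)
Dimensions: 1, 1, 1, 1, 1, 1, 1, 1, 1, 1, 1, 1, 2, 2, 2, 2, 2, 2, 2, 2, 2, 2, 2, 2, 2, 2, 2

Reasoning: There are 27 irreducibles (= number of conjugacy classes). Their dimensions d_i satisfy sum d_i^2 = |G| = 72: 1 + 1 + 1 + 1 + 1 + 1 + 1 + 1 + 1 + 1 + 1 + 1 + 4 + 4 + 4 + 4 + 4 + 4 + 4 + 4 + 4 + 4 + 4 + 4 + 4 + 4 + 4 = 72. (For the product with Z/3Z: each of the 3 1-dim characters of Z/3Z tensors with each irrep of D_12, giving 3 copies of each D_12-dimension.)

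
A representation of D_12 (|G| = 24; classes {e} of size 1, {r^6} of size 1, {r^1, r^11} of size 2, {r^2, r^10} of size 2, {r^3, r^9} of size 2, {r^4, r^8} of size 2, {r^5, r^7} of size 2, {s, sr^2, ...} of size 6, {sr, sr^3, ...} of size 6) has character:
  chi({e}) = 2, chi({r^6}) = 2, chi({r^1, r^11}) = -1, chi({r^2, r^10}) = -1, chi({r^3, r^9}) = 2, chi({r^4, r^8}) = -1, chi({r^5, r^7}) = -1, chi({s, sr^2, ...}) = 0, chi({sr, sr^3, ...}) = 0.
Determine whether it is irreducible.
Irreducible: <chi, chi> = 1.

Proof sketch: <chi, chi> = (1/|G|) sum_C |C| * |chi(C)|^2 = (1/24)[1*|2|^2 + 1*|2|^2 + 2*|-1|^2 + 2*|-1|^2 + 2*|2|^2 + 2*|-1|^2 + 2*|-1|^2 + 6*|0|^2 + 6*|0|^2]
  = (1/24)[(4) + (4) + (2) + (2) + (8) + (2) + (2) + (0) + (0)] = 24/24 = 1.
A character is irreducible iff <chi, chi> = 1, so this representation is irreducible.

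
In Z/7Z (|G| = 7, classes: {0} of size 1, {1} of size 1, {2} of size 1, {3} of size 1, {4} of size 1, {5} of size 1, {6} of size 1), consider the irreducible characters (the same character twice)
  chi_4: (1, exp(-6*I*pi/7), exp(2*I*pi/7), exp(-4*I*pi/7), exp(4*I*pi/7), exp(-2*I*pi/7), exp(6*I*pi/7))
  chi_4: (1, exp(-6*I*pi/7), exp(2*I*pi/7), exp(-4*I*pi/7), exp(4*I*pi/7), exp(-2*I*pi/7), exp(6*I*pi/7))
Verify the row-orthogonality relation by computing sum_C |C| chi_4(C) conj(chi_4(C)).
Sum = 7 = |G| = 7; so <chi_4, chi_4> = 1 (norm-1 confirms irreducibility).

Solution. Compute term by term over conjugacy classes (|C| * chi_4(C) * conj(chi_4(C))):
  1*(1)*conj(1) + 1*(exp(-6*I*pi/7))*conj(exp(-6*I*pi/7)) + 1*(exp(2*I*pi/7))*conj(exp(2*I*pi/7)) + 1*(exp(-4*I*pi/7))*conj(exp(-4*I*pi/7)) + 1*(exp(4*I*pi/7))*conj(exp(4*I*pi/7)) + 1*(exp(-2*I*pi/7))*conj(exp(-2*I*pi/7)) + 1*(exp(6*I*pi/7))*conj(exp(6*I*pi/7))
  = (1) + (1) + (1) + (1) + (1) + (1) + (1)
  = 7.
(Exp terms are combined using exp(i*s)*conj(exp(i*t)) = exp(i*(s-t)), and sums of them are collapsed using the identity that for every m > 1 the m distinct m-th roots of unity sum to 0, e.g. 1 + exp(2*I*pi/3) + exp(-2*I*pi/3) = 0.)
Dividing by |G| = 7 gives 7/7 = 1, matching the row-orthogonality relation <chi_4, chi_4> = [chi_4 = chi_4].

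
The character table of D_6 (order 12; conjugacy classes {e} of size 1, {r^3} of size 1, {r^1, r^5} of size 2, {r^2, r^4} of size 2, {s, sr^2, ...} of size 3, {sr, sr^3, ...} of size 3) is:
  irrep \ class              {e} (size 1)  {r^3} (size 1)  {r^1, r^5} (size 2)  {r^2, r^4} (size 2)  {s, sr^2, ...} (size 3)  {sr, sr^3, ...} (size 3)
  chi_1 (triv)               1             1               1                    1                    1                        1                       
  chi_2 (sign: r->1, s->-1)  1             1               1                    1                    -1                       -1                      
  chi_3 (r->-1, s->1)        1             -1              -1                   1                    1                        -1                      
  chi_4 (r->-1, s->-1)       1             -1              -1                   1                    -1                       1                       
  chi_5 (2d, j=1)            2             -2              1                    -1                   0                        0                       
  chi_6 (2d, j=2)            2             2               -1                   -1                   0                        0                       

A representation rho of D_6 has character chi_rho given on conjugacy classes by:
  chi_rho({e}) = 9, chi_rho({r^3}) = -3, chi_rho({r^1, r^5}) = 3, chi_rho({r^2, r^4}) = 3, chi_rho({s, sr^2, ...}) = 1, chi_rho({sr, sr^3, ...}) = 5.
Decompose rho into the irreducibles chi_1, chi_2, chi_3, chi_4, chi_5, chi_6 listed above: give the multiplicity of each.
Multiplicities: chi_1: 3, chi_2: 0, chi_3: 0, chi_4: 2, chi_5: 2, chi_6: 0.

Why: Use <chi_rho, chi> = (1/|G|) sum_C |C| * chi_rho(C) * conj(chi(C)) with |G| = 12 for each irreducible chi in the table:
  <chi_rho, chi_1> = (1/12)[1*(9)*conj(1) + 1*(-3)*conj(1) + 2*(3)*conj(1) + 2*(3)*conj(1) + 3*(1)*conj(1) + 3*(5)*conj(1)]
      = (1/12)[(9) + (-3) + (6) + (6) + (3) + (15)] = 36/12 = 3
  <chi_rho, chi_2> = (1/12)[1*(9)*conj(1) + 1*(-3)*conj(1) + 2*(3)*conj(1) + 2*(3)*conj(1) + 3*(1)*conj(-1) + 3*(5)*conj(-1)]
      = (1/12)[(9) + (-3) + (6) + (6) + (-3) + (-15)] = 0/12 = 0
  <chi_rho, chi_3> = (1/12)[1*(9)*conj(1) + 1*(-3)*conj(-1) + 2*(3)*conj(-1) + 2*(3)*conj(1) + 3*(1)*conj(1) + 3*(5)*conj(-1)]
      = (1/12)[(9) + (3) + (-6) + (6) + (3) + (-15)] = 0/12 = 0
  <chi_rho, chi_4> = (1/12)[1*(9)*conj(1) + 1*(-3)*conj(-1) + 2*(3)*conj(-1) + 2*(3)*conj(1) + 3*(1)*conj(-1) + 3*(5)*conj(1)]
      = (1/12)[(9) + (3) + (-6) + (6) + (-3) + (15)] = 24/12 = 2
  <chi_rho, chi_5> = (1/12)[1*(9)*conj(2) + 1*(-3)*conj(-2) + 2*(3)*conj(1) + 2*(3)*conj(-1) + 3*(1)*conj(0) + 3*(5)*conj(0)]
      = (1/12)[(18) + (6) + (6) + (-6) + (0) + (0)] = 24/12 = 2
  <chi_rho, chi_6> = (1/12)[1*(9)*conj(2) + 1*(-3)*conj(2) + 2*(3)*conj(-1) + 2*(3)*conj(-1) + 3*(1)*conj(0) + 3*(5)*conj(0)]
      = (1/12)[(18) + (-6) + (-6) + (-6) + (0) + (0)] = 0/12 = 0
Dimension check: dim(rho) = sum (mult * dim) = 3*1 + 0*1 + 0*1 + 2*1 + 2*2 + 0*2 = 9 = chi_rho(e) = 9.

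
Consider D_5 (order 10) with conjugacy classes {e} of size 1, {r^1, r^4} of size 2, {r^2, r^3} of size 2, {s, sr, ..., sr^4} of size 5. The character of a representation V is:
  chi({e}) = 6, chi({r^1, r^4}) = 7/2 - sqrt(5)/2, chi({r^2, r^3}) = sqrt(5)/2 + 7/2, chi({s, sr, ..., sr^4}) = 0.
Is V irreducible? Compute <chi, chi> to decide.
Not irreducible (reducible): <chi, chi> = 9 > 1.

Justification: <chi, chi> = (1/|G|) sum_C |C| * |chi(C)|^2 = (1/10)[1*|6|^2 + 2*|7/2 - sqrt(5)/2|^2 + 2*|sqrt(5)/2 + 7/2|^2 + 5*|0|^2]
  = (1/10)[(36) + (27 - 7*sqrt(5)) + (7*sqrt(5) + 27) + (0)] = 90/10 = 9.
A character is irreducible iff <chi, chi> = 1, so this representation is reducible.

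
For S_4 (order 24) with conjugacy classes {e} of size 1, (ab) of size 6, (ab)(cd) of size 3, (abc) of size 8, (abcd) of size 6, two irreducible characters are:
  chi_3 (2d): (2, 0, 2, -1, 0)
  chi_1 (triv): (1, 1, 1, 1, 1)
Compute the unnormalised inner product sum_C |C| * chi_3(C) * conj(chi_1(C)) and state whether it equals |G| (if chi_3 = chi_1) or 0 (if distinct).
Sum = 0; so <chi_3, chi_1> = 0 (distinct irreducibles are orthogonal).

Why: Compute term by term over conjugacy classes (|C| * chi_3(C) * conj(chi_1(C))):
  1*(2)*conj(1) + 6*(0)*conj(1) + 3*(2)*conj(1) + 8*(-1)*conj(1) + 6*(0)*conj(1)
  = (2) + (0) + (6) + (-8) + (0)
  = 0.
Dividing by |G| = 24 gives 0/24 = 0, matching the row-orthogonality relation <chi_3, chi_1> = [chi_3 = chi_1].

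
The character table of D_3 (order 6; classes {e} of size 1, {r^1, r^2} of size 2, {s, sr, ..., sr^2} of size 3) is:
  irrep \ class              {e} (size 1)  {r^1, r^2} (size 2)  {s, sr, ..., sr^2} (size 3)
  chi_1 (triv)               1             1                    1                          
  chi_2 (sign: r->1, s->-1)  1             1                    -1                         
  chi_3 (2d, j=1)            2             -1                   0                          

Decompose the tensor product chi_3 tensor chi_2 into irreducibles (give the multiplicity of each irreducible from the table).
chi_3 tensor chi_2 = chi_3 (all other irreducibles have multiplicity 0).

The character of a tensor product is the pointwise product (chi_3 * chi_2)(C) = chi_3(C) * chi_2(C):
  {e}: (2)*(1), {r^1, r^2}: (-1)*(1), {s, sr, ..., sr^2}: (0)*(-1)
so (chi_3 * chi_2) takes values
  {e} -> 2, {r^1, r^2} -> -1, {s, sr, ..., sr^2} -> 0.
Now take the inner product of this character with each irreducible chi from the table, <chi_3*chi_2, chi> = (1/6) sum_C |C| (chi_3*chi_2)(C) conj(chi(C)):
  <chi_3*chi_2, chi_1> = (1/6)[1*(2)*conj(1) + 2*(-1)*conj(1) + 3*(0)*conj(1)]
      = (1/6)[(2) + (-2) + (0)] = 0/6 = 0
  <chi_3*chi_2, chi_2> = (1/6)[1*(2)*conj(1) + 2*(-1)*conj(1) + 3*(0)*conj(-1)]
      = (1/6)[(2) + (-2) + (0)] = 0/6 = 0
  <chi_3*chi_2, chi_3> = (1/6)[1*(2)*conj(2) + 2*(-1)*conj(-1) + 3*(0)*conj(0)]
      = (1/6)[(4) + (2) + (0)] = 6/6 = 1
Hence the multiplicities are chi_3: 1. Dimension check: dim(chi_3)*dim(chi_2) = 2*1 = 2 and sum (mult * dim) = 1*2 = 2.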